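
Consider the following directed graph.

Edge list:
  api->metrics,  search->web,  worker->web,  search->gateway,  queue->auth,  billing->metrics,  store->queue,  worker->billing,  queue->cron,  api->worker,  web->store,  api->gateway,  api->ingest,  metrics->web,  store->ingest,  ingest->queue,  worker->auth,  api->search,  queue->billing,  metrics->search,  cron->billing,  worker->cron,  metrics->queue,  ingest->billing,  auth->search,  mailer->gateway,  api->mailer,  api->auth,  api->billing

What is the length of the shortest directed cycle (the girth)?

For each vertex v, BFS finds the shortest path from v back to v.
The shortest such closed walk is metrics → queue → billing → metrics, length 3.

3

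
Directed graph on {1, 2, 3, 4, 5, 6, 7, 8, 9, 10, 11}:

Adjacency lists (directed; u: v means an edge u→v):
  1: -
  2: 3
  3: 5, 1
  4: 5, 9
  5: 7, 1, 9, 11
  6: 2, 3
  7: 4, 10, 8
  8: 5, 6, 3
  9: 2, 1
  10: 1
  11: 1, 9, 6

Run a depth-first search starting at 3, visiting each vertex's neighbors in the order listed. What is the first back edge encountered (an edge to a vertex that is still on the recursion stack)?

4->5

DFS from 3 (visiting each vertex's neighbors in the order listed); mark gray on enter, black on exit:
3 gray
  5 gray
    7 gray
      4 gray
        4→5: 5 is gray → back edge
First back edge: 4 → 5.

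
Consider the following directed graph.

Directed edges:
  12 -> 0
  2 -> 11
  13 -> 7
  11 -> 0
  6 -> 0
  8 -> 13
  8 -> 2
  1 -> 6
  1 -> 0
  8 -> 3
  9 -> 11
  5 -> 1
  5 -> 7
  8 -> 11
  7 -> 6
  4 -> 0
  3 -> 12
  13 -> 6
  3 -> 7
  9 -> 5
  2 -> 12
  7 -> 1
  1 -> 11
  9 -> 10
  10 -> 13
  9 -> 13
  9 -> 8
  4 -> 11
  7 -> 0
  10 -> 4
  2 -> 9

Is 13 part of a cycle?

No

13 lies on a cycle iff there is a path from 13 back to itself.
Exploring from 13, it never reaches itself; equivalently, its strongly connected component is a singleton.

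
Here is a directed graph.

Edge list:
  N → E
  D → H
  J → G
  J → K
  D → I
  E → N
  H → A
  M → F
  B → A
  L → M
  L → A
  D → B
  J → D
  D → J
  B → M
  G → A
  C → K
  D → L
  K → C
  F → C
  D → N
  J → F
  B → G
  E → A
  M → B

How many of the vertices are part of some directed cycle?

A vertex is on a directed cycle iff it belongs to a strongly connected component of size ≥ 2 (or has a self-loop).
The vertices on cycles are {B, C, D, E, J, K, M, N} — 8 in total.

8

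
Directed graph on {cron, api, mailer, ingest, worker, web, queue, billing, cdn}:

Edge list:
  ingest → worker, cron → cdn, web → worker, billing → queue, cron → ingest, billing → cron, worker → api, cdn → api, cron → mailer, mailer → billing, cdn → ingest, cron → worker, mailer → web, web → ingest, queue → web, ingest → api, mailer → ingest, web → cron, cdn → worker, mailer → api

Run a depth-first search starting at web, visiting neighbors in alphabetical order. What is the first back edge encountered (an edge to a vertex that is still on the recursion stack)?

DFS from web (visiting neighbors in alphabetical order); mark gray on enter, black on exit:
web gray
  cron gray
    cdn gray
      api gray
      api black
      ingest gray
        ingest→api: api black — skip
        worker gray
          worker→api: api black — skip
        worker black
      ingest black
      cdn→worker: worker black — skip
    cdn black
    cron→ingest: ingest black — skip
    mailer gray
      mailer→api: api black — skip
      billing gray
        billing→cron: cron is gray → back edge
First back edge: billing → cron.

billing→cron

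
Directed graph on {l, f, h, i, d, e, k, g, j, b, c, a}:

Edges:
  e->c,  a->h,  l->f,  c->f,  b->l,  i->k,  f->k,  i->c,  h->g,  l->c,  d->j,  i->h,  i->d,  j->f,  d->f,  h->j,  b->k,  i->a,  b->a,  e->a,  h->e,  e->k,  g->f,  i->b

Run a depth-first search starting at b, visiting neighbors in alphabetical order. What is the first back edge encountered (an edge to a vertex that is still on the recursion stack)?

DFS from b (visiting neighbors in alphabetical order); mark gray on enter, black on exit:
b gray
  a gray
    h gray
      e gray
        e→a: a is gray → back edge
First back edge: e → a.

e->a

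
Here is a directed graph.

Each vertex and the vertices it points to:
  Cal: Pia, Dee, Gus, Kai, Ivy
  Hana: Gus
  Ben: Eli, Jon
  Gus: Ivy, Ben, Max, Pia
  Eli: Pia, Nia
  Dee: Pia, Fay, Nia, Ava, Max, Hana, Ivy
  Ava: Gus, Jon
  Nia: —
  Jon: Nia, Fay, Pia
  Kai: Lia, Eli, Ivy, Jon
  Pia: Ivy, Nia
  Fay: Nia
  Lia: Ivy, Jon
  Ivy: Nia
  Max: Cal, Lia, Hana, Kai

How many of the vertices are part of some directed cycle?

6

A vertex is on a directed cycle iff it belongs to a strongly connected component of size ≥ 2 (or has a self-loop).
The vertices on cycles are {Ava, Cal, Dee, Gus, Max, Hana} — 6 in total.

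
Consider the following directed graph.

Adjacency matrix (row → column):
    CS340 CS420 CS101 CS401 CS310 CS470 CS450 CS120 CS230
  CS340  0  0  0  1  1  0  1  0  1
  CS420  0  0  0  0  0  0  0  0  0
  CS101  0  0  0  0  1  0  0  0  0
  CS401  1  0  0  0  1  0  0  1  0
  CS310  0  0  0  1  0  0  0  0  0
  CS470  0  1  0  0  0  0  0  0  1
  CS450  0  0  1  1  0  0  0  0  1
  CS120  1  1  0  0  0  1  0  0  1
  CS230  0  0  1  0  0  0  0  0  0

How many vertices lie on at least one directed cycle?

A vertex is on a directed cycle iff it belongs to a strongly connected component of size ≥ 2 (or has a self-loop).
The vertices on cycles are {CS101, CS120, CS230, CS310, CS340, CS401, CS450, CS470} — 8 in total.

8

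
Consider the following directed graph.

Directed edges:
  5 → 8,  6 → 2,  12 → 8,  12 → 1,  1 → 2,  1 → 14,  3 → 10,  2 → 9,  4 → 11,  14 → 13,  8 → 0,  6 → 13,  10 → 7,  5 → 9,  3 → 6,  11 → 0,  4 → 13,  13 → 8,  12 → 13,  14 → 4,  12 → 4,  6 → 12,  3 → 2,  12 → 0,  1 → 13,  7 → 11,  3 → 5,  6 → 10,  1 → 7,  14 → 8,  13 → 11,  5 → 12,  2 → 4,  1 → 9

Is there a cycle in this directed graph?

No

DFS with white/gray/black marking, starting from 13:
13 gray
  11 gray
    0 gray
    0 black
  11 black
  8 gray
    8→0: 0 black — skip
  8 black
13 black
1 gray
  9 gray
  9 black
  14 gray
    4 gray
      4→11: 11 black — skip
      4→13: 13 black — skip
    4 black
    14→8: 8 black — skip
    14→13: 13 black — skip
  14 black
  7 gray
    7→11: 11 black — skip
  7 black
  1→13: 13 black — skip
  2 gray
    2→4: 4 black — skip
    2→9: 9 black — skip
  2 black
1 black
3 gray
  3→2: 2 black — skip
  6 gray
    10 gray
      10→7: 7 black — skip
    10 black
    6→2: 2 black — skip
    12 gray
      12→13: 13 black — skip
      12→4: 4 black — skip
      12→0: 0 black — skip
      12→8: 8 black — skip
      12→1: 1 black — skip
    12 black
    6→13: 13 black — skip
  6 black
  5 gray
    5→12: 12 black — skip
    5→8: 8 black — skip
    5→9: 9 black — skip
  5 black
  3→10: 10 black — skip
3 black
Every edge goes to a white or black vertex — no back edge, so the graph is acyclic.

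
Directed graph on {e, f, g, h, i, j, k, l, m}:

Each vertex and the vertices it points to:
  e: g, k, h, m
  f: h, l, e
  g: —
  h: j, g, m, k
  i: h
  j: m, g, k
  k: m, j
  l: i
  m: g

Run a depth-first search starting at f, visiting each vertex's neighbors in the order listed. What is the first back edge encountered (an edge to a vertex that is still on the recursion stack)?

k->j

DFS from f (visiting each vertex's neighbors in the order listed); mark gray on enter, black on exit:
f gray
  h gray
    j gray
      m gray
        g gray
        g black
      m black
      j→g: g black — skip
      k gray
        k→m: m black — skip
        k→j: j is gray → back edge
First back edge: k → j.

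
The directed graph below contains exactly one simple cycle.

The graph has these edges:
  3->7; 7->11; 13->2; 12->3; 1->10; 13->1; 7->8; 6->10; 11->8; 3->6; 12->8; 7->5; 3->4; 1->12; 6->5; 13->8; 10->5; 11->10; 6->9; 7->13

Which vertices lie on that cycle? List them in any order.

1, 3, 7, 12, 13

DFS with gray/black marking from 3:
3 gray
  7 gray
    13 gray
      2 gray
      2 black
      1 gray
        10 gray
          5 gray
          5 black
        10 black
        12 gray
          8 gray
          8 black
          12→3: 3 is gray → back edge
Back edge closes the cycle 3 → 7 → 13 → 1 → 12 → 3; its vertices are {1, 3, 7, 12, 13}.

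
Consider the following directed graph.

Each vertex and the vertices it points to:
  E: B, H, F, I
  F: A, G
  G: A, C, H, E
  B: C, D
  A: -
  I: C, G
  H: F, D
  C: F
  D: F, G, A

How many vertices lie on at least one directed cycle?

8

A vertex is on a directed cycle iff it belongs to a strongly connected component of size ≥ 2 (or has a self-loop).
The vertices on cycles are {B, C, D, E, F, G, H, I} — 8 in total.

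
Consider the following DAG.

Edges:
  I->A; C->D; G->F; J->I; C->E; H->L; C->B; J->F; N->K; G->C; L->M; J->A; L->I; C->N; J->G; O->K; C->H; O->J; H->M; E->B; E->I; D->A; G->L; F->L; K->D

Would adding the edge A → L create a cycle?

Adding A→L creates a cycle iff L can already reach A.
Path from L: L → I → A.
So L → … → A → L is a cycle.

Yes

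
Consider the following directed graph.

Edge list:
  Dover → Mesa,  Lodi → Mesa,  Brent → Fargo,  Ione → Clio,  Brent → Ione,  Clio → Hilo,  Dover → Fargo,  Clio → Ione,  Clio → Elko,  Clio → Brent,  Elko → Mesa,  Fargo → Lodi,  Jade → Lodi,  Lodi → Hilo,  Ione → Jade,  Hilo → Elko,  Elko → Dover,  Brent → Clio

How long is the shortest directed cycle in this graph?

2

For each vertex v, BFS finds the shortest path from v back to v.
The shortest such closed walk is Brent → Clio → Brent, length 2.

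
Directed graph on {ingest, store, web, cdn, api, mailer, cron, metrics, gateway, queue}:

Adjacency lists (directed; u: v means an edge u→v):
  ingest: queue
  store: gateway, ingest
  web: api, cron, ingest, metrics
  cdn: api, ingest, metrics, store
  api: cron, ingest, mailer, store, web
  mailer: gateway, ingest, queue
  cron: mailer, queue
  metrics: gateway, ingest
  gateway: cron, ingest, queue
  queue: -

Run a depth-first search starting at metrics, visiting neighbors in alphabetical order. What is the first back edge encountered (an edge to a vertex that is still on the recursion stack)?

DFS from metrics (visiting neighbors in alphabetical order); mark gray on enter, black on exit:
metrics gray
  gateway gray
    cron gray
      mailer gray
        mailer→gateway: gateway is gray → back edge
First back edge: mailer → gateway.

mailer->gateway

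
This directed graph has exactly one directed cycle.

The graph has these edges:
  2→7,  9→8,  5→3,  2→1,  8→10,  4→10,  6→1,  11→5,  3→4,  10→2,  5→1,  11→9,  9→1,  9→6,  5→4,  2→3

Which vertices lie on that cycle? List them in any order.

2, 3, 4, 10

DFS with gray/black marking from 10:
10 gray
  2 gray
    7 gray
    7 black
    3 gray
      4 gray
        4→10: 10 is gray → back edge
Back edge closes the cycle 10 → 2 → 3 → 4 → 10; its vertices are {2, 3, 4, 10}.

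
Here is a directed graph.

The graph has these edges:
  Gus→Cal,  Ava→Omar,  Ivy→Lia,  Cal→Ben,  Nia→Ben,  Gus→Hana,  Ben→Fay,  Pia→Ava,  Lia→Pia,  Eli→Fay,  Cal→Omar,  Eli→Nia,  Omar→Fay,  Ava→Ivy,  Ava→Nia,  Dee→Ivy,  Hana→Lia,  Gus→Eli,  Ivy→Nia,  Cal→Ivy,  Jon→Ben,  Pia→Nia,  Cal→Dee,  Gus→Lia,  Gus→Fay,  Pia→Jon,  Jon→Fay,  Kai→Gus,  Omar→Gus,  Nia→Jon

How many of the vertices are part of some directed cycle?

9

A vertex is on a directed cycle iff it belongs to a strongly connected component of size ≥ 2 (or has a self-loop).
The vertices on cycles are {Ava, Cal, Dee, Gus, Ivy, Lia, Pia, Hana, Omar} — 9 in total.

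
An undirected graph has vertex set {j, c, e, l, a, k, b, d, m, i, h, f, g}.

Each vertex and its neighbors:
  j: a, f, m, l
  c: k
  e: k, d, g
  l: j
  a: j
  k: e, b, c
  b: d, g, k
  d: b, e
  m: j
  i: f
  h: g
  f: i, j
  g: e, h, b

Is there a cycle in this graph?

DFS, tracking each vertex's parent; an edge to a visited non-parent vertex closes a cycle.
Start from m:
visit m (parent –)
  visit j (parent m)
    visit a (parent j)
      a–j: parent, skip
    visit f (parent j)
      visit i (parent f)
        i–f: parent, skip
      f–j: parent, skip
    j–m: parent, skip
    visit l (parent j)
      l–j: parent, skip
visit c (parent –)
  visit k (parent c)
    visit e (parent k)
      e–k: parent, skip
      visit d (parent e)
        visit b (parent d)
          b–d: parent, skip
          visit g (parent b)
            g–e: e visited and ≠ parent → cycle
Cycle: e – d – b – g – e.

Yes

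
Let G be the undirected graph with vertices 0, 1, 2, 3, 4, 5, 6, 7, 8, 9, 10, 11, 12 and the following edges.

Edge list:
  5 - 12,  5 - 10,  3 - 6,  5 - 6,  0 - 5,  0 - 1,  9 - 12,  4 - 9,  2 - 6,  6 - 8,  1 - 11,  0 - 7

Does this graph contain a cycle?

DFS, tracking each vertex's parent; an edge to a visited non-parent vertex closes a cycle.
Start from 8:
visit 8 (parent –)
  visit 6 (parent 8)
    visit 5 (parent 6)
      visit 10 (parent 5)
        10–5: parent, skip
      visit 0 (parent 5)
        visit 1 (parent 0)
          visit 11 (parent 1)
            11–1: parent, skip
          1–0: parent, skip
        visit 7 (parent 0)
          7–0: parent, skip
        0–5: parent, skip
      visit 12 (parent 5)
        visit 9 (parent 12)
          visit 4 (parent 9)
            4–9: parent, skip
          9–12: parent, skip
        12–5: parent, skip
      5–6: parent, skip
    visit 3 (parent 6)
      3–6: parent, skip
    visit 2 (parent 6)
      2–6: parent, skip
    6–8: parent, skip
No non-parent visited neighbor found — the graph is a forest.

No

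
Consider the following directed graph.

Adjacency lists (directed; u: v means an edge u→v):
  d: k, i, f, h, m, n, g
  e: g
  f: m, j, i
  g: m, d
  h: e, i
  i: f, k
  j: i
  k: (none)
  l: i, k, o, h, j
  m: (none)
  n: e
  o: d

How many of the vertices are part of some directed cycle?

8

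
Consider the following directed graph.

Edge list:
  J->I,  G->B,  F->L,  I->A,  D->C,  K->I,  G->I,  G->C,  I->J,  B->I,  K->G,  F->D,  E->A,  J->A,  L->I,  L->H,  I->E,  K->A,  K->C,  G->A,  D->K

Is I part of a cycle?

Yes

I is on a cycle iff I can reach itself via ≥1 edge.
I → J → I — yes.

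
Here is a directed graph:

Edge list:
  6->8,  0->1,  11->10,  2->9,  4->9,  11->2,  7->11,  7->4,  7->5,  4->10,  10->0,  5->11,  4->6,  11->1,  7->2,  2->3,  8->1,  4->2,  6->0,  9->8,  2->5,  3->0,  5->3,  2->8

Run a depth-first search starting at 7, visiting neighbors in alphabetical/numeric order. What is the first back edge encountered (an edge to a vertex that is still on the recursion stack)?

DFS from 7 (visiting neighbors in alphabetical/numeric order); mark gray on enter, black on exit:
7 gray
  2 gray
    3 gray
      0 gray
        1 gray
        1 black
      0 black
    3 black
    5 gray
      5→3: 3 black — skip
      11 gray
        11→1: 1 black — skip
        11→2: 2 is gray → back edge
First back edge: 11 → 2.

11→2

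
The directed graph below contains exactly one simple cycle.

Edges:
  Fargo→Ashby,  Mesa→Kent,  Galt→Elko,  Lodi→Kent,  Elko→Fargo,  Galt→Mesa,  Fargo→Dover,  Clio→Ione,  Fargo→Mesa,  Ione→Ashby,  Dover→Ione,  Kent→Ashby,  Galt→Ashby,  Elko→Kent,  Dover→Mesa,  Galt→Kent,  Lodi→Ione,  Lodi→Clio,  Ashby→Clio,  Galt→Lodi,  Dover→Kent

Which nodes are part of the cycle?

Clio, Ione, Ashby

DFS with gray/black marking from Clio:
Clio gray
  Ione gray
    Ashby gray
      Ashby→Clio: Clio is gray → back edge
Back edge closes the cycle Clio → Ione → Ashby → Clio; its vertices are {Clio, Ione, Ashby}.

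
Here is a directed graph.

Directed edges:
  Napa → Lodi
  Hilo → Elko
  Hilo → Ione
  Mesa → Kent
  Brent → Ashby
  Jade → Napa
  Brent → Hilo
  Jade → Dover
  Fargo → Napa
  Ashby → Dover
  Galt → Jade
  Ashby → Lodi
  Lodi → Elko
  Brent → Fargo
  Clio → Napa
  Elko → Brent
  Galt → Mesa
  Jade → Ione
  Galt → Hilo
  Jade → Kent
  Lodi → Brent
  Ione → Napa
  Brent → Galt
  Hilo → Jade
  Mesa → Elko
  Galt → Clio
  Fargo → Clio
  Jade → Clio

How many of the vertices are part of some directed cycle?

12

A vertex is on a directed cycle iff it belongs to a strongly connected component of size ≥ 2 (or has a self-loop).
The vertices on cycles are {Clio, Elko, Galt, Hilo, Ione, Jade, Lodi, Mesa, Napa, Ashby, Brent, Fargo} — 12 in total.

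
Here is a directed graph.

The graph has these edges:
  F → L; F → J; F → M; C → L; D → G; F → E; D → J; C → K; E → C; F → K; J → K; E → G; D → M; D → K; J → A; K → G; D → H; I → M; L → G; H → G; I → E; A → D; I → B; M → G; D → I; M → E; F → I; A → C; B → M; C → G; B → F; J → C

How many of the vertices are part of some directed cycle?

A vertex is on a directed cycle iff it belongs to a strongly connected component of size ≥ 2 (or has a self-loop).
The vertices on cycles are {A, B, D, F, I, J} — 6 in total.

6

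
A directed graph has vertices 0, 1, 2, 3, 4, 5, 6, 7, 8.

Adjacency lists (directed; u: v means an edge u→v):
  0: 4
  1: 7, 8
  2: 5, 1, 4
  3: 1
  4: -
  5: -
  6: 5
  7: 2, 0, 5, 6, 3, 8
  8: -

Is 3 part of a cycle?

3 is on a cycle iff 3 can reach itself via ≥1 edge.
3 → 1 → 7 → 3 — yes.

Yes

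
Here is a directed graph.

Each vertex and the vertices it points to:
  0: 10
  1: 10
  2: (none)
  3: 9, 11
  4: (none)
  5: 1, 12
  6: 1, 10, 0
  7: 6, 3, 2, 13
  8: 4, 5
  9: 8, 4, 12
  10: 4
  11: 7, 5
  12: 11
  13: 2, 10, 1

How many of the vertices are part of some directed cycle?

7

A vertex is on a directed cycle iff it belongs to a strongly connected component of size ≥ 2 (or has a self-loop).
The vertices on cycles are {3, 5, 7, 8, 9, 11, 12} — 7 in total.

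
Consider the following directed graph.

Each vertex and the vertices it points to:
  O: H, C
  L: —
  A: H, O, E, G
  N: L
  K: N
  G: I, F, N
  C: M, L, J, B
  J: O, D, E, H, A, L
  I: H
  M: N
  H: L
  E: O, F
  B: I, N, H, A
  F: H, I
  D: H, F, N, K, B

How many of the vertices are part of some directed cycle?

7

A vertex is on a directed cycle iff it belongs to a strongly connected component of size ≥ 2 (or has a self-loop).
The vertices on cycles are {A, B, C, D, E, J, O} — 7 in total.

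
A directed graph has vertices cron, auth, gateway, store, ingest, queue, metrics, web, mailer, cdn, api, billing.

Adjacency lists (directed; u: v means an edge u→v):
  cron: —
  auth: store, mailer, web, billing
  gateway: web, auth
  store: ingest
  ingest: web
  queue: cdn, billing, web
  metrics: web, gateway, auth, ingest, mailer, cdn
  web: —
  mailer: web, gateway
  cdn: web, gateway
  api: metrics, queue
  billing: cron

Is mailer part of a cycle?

Yes

mailer is on a cycle iff mailer can reach itself via ≥1 edge.
mailer → gateway → auth → mailer — yes.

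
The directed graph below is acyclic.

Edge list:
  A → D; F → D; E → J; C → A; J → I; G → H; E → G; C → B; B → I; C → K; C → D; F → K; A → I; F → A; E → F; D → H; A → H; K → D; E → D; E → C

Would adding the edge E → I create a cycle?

Adding E→I creates a cycle iff I can already reach E.
Explore from I: no path reaches E. The graph stays acyclic.

No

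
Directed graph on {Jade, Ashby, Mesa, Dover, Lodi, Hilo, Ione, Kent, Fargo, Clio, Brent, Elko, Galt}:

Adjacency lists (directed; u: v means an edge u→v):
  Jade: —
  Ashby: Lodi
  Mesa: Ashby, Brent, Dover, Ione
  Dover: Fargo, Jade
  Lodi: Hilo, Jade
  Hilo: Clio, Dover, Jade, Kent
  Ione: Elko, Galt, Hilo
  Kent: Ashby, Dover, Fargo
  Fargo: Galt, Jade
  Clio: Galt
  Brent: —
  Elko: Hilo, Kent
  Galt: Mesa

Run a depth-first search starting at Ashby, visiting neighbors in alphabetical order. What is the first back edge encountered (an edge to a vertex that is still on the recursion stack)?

DFS from Ashby (visiting neighbors in alphabetical order); mark gray on enter, black on exit:
Ashby gray
  Lodi gray
    Hilo gray
      Clio gray
        Galt gray
          Mesa gray
            Mesa→Ashby: Ashby is gray → back edge
First back edge: Mesa → Ashby.

Mesa->Ashby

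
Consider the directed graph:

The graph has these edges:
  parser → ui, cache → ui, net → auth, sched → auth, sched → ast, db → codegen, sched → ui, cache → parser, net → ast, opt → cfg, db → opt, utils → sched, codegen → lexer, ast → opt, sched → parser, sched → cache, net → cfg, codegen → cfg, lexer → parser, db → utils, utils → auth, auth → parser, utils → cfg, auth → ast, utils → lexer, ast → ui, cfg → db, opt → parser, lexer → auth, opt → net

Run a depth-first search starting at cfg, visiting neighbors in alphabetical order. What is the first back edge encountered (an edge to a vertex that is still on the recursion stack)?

codegen->cfg

DFS from cfg (visiting neighbors in alphabetical order); mark gray on enter, black on exit:
cfg gray
  db gray
    codegen gray
      codegen→cfg: cfg is gray → back edge
First back edge: codegen → cfg.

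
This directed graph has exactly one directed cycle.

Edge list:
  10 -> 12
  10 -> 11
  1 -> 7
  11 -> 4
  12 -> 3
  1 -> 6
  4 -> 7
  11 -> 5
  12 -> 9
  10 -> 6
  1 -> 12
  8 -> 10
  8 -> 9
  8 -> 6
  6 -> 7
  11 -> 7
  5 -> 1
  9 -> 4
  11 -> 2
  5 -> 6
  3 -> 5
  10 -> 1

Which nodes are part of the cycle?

1, 3, 5, 12

DFS with gray/black marking from 12:
12 gray
  9 gray
    4 gray
      7 gray
      7 black
    4 black
  9 black
  3 gray
    5 gray
      6 gray
        6→7: 7 black — skip
      6 black
      1 gray
        1→6: 6 black — skip
        1→7: 7 black — skip
        1→12: 12 is gray → back edge
Back edge closes the cycle 12 → 3 → 5 → 1 → 12; its vertices are {1, 3, 5, 12}.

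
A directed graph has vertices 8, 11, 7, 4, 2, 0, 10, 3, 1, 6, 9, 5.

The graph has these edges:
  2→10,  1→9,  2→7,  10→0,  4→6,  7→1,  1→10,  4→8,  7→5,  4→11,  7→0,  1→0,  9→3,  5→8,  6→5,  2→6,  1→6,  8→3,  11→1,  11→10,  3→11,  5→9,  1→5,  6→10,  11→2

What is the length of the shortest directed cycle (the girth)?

For each vertex v, BFS finds the shortest path from v back to v.
The shortest such closed walk is 11 → 1 → 9 → 3 → 11, length 4.

4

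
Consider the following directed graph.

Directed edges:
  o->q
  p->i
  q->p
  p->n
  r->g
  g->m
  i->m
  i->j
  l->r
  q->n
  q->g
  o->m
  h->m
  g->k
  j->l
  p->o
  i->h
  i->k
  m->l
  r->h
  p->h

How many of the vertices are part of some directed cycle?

8

A vertex is on a directed cycle iff it belongs to a strongly connected component of size ≥ 2 (or has a self-loop).
The vertices on cycles are {g, h, l, m, o, p, q, r} — 8 in total.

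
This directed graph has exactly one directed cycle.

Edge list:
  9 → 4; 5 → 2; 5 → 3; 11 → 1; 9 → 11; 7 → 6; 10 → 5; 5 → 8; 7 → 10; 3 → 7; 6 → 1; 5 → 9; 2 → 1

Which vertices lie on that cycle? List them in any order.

DFS with gray/black marking from 5:
5 gray
  3 gray
    7 gray
      6 gray
        1 gray
        1 black
      6 black
      10 gray
        10→5: 5 is gray → back edge
Back edge closes the cycle 5 → 3 → 7 → 10 → 5; its vertices are {3, 5, 7, 10}.

3, 5, 7, 10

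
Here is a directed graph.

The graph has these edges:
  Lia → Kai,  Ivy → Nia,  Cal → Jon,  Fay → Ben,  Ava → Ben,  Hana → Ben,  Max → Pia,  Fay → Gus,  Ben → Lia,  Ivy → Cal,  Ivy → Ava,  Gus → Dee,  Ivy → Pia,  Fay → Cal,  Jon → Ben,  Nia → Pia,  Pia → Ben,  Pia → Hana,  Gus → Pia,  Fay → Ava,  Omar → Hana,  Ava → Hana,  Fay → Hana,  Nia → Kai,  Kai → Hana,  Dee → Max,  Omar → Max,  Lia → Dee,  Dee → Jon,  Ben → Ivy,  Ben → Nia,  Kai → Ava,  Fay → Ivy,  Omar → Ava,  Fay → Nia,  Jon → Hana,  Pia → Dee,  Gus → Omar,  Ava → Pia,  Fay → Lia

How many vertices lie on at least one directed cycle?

12

A vertex is on a directed cycle iff it belongs to a strongly connected component of size ≥ 2 (or has a self-loop).
The vertices on cycles are {Ava, Ben, Cal, Dee, Ivy, Jon, Kai, Lia, Max, Nia, Pia, Hana} — 12 in total.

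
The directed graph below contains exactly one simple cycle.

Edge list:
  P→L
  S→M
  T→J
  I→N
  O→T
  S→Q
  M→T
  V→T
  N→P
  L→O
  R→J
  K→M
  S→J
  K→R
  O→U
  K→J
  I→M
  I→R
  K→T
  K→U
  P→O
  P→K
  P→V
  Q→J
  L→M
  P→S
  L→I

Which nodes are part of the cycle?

DFS with gray/black marking from P:
P gray
  S gray
    M gray
      T gray
        J gray
        J black
      T black
    M black
    S→J: J black — skip
    Q gray
      Q→J: J black — skip
    Q black
  S black
  K gray
    K→M: M black — skip
    R gray
      R→J: J black — skip
    R black
    K→T: T black — skip
    K→J: J black — skip
    U gray
    U black
  K black
  L gray
    L→M: M black — skip
    O gray
      O→U: U black — skip
      O→T: T black — skip
    O black
    I gray
      I→M: M black — skip
      I→R: R black — skip
      N gray
        N→P: P is gray → back edge
Back edge closes the cycle P → L → I → N → P; its vertices are {I, L, N, P}.

I, L, N, P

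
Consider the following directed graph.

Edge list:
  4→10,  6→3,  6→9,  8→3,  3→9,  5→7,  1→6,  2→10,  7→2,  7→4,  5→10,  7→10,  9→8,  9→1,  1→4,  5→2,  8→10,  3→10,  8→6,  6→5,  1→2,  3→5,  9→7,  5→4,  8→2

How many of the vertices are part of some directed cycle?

5

A vertex is on a directed cycle iff it belongs to a strongly connected component of size ≥ 2 (or has a self-loop).
The vertices on cycles are {1, 3, 6, 8, 9} — 5 in total.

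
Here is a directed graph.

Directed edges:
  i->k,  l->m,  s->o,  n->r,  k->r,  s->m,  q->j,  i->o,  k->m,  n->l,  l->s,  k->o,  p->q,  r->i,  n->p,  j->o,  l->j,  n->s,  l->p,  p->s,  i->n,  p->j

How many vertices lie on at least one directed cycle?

A vertex is on a directed cycle iff it belongs to a strongly connected component of size ≥ 2 (or has a self-loop).
The vertices on cycles are {i, k, n, r} — 4 in total.

4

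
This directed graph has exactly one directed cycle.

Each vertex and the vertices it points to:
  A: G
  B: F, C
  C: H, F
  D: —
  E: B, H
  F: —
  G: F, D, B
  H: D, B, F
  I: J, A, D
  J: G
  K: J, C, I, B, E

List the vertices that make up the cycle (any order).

B, C, H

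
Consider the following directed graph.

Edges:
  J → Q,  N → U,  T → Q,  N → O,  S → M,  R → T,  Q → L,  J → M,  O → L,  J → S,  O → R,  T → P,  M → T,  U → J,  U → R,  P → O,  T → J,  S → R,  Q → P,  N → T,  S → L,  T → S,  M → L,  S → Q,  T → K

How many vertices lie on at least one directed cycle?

A vertex is on a directed cycle iff it belongs to a strongly connected component of size ≥ 2 (or has a self-loop).
The vertices on cycles are {J, M, O, P, Q, R, S, T} — 8 in total.

8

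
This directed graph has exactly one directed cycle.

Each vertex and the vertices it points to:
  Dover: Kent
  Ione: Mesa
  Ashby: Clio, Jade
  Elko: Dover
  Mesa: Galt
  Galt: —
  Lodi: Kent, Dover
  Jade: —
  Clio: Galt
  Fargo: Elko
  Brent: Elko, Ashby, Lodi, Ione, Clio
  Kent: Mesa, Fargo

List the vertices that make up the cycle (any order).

DFS with gray/black marking from Dover:
Dover gray
  Kent gray
    Mesa gray
      Galt gray
      Galt black
    Mesa black
    Fargo gray
      Elko gray
        Elko→Dover: Dover is gray → back edge
Back edge closes the cycle Dover → Kent → Fargo → Elko → Dover; its vertices are {Elko, Kent, Dover, Fargo}.

Elko, Kent, Dover, Fargo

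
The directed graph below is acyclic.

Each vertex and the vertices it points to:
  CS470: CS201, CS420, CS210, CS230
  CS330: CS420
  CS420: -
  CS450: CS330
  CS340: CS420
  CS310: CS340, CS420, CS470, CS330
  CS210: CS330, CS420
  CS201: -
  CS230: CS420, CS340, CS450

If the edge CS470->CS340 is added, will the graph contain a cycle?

Adding CS470→CS340 creates a cycle iff CS340 can already reach CS470.
Explore from CS340: no path reaches CS470. The graph stays acyclic.

No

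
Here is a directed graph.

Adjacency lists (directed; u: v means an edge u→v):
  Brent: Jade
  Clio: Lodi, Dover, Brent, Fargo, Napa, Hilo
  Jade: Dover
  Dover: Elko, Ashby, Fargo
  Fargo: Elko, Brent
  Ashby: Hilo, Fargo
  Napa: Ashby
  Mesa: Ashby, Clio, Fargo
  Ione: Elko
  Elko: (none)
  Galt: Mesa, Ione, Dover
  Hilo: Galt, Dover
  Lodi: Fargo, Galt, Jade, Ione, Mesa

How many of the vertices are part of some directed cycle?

11

A vertex is on a directed cycle iff it belongs to a strongly connected component of size ≥ 2 (or has a self-loop).
The vertices on cycles are {Clio, Galt, Hilo, Jade, Lodi, Mesa, Napa, Ashby, Brent, Dover, Fargo} — 11 in total.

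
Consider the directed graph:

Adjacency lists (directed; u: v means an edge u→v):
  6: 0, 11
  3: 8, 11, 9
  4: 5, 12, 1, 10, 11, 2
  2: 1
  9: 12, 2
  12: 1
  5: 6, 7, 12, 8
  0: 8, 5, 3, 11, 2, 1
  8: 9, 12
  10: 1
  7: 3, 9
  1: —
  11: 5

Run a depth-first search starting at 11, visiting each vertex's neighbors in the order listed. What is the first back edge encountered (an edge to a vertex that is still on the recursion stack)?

0->5

DFS from 11 (visiting each vertex's neighbors in the order listed); mark gray on enter, black on exit:
11 gray
  5 gray
    6 gray
      0 gray
        8 gray
          9 gray
            12 gray
              1 gray
              1 black
            12 black
            2 gray
              2→1: 1 black — skip
            2 black
          9 black
          8→12: 12 black — skip
        8 black
        0→5: 5 is gray → back edge
First back edge: 0 → 5.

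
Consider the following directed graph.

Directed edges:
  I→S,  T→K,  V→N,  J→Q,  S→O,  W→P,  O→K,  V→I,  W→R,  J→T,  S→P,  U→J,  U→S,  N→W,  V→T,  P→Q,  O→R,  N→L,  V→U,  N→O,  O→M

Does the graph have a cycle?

No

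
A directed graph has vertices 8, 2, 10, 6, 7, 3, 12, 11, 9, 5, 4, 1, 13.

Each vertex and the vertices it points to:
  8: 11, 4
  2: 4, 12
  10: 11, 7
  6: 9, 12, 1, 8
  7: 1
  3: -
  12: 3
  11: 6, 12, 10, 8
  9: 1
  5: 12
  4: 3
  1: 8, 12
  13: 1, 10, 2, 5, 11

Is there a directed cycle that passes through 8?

Yes

8 is on a cycle iff 8 can reach itself via ≥1 edge.
8 → 11 → 8 — yes.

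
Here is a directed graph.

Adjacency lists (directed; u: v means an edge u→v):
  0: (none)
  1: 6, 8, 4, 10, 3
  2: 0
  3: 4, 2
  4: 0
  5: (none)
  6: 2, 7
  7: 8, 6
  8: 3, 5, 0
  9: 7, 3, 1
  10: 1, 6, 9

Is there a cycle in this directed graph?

Yes

DFS with white/gray/black marking, starting from 9:
9 gray
  7 gray
    8 gray
      3 gray
        4 gray
          0 gray
          0 black
        4 black
        2 gray
          2→0: 0 black — skip
        2 black
      3 black
      5 gray
      5 black
      8→0: 0 black — skip
    8 black
    6 gray
      6→2: 2 black — skip
      6→7: 7 is gray → back edge
Back edge found, so a cycle exists: 7 → 6 → 7.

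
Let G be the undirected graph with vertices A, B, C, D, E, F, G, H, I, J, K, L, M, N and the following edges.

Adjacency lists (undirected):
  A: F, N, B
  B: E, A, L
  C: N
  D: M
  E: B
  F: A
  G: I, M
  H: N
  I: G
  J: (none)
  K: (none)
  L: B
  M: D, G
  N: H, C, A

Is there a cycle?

No

DFS, tracking each vertex's parent; an edge to a visited non-parent vertex closes a cycle.
Start from C:
visit C (parent –)
  visit N (parent C)
    visit H (parent N)
      H–N: parent, skip
    N–C: parent, skip
    visit A (parent N)
      visit F (parent A)
        F–A: parent, skip
      A–N: parent, skip
      visit B (parent A)
        visit E (parent B)
          E–B: parent, skip
        B–A: parent, skip
        visit L (parent B)
          L–B: parent, skip
visit D (parent –)
  visit M (parent D)
    M–D: parent, skip
    visit G (parent M)
      visit I (parent G)
        I–G: parent, skip
      G–M: parent, skip
visit J (parent –)
visit K (parent –)
No non-parent visited neighbor found — the graph is a forest.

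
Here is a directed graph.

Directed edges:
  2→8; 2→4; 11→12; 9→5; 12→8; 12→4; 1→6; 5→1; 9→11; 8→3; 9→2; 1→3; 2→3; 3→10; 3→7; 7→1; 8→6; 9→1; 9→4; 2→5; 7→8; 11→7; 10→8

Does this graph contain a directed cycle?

DFS with white/gray/black marking, starting from 7:
7 gray
  1 gray
    6 gray
    6 black
    3 gray
      3→7: 7 is gray → back edge
Back edge found, so a cycle exists: 7 → 1 → 3 → 7.

Yes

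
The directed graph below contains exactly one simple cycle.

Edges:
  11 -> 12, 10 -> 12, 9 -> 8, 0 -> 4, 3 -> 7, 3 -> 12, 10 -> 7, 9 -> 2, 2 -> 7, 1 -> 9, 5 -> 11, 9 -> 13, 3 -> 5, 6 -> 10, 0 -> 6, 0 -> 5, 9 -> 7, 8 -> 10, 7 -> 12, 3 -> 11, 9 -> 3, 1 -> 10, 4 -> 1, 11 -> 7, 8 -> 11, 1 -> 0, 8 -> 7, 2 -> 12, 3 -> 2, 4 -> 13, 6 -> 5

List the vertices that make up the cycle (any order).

DFS with gray/black marking from 4:
4 gray
  13 gray
  13 black
  1 gray
    9 gray
      9→13: 13 black — skip
      8 gray
        7 gray
          12 gray
          12 black
        7 black
        10 gray
          10→7: 7 black — skip
          10→12: 12 black — skip
        10 black
        11 gray
          11→12: 12 black — skip
          11→7: 7 black — skip
        11 black
      8 black
      9→7: 7 black — skip
      2 gray
        2→12: 12 black — skip
        2→7: 7 black — skip
      2 black
      3 gray
        3→2: 2 black — skip
        3→7: 7 black — skip
        5 gray
          5→11: 11 black — skip
        5 black
        3→11: 11 black — skip
        3→12: 12 black — skip
      3 black
    9 black
    0 gray
      6 gray
        6→5: 5 black — skip
        6→10: 10 black — skip
      6 black
      0→4: 4 is gray → back edge
Back edge closes the cycle 4 → 1 → 0 → 4; its vertices are {0, 1, 4}.

0, 1, 4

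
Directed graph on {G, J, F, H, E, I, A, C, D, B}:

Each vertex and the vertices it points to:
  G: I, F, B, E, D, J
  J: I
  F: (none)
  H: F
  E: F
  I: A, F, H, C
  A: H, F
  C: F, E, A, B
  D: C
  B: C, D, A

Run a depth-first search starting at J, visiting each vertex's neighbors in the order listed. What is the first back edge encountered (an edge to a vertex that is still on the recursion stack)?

B→C

DFS from J (visiting each vertex's neighbors in the order listed); mark gray on enter, black on exit:
J gray
  I gray
    A gray
      H gray
        F gray
        F black
      H black
      A→F: F black — skip
    A black
    I→F: F black — skip
    I→H: H black — skip
    C gray
      C→F: F black — skip
      E gray
        E→F: F black — skip
      E black
      C→A: A black — skip
      B gray
        B→C: C is gray → back edge
First back edge: B → C.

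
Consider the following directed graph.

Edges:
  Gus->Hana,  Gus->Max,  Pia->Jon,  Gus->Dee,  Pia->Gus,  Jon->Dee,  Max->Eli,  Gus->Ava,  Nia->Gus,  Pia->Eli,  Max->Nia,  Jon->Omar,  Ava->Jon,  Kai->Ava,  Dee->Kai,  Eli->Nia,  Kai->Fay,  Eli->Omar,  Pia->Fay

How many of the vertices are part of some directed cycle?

A vertex is on a directed cycle iff it belongs to a strongly connected component of size ≥ 2 (or has a self-loop).
The vertices on cycles are {Ava, Dee, Eli, Gus, Jon, Kai, Max, Nia} — 8 in total.

8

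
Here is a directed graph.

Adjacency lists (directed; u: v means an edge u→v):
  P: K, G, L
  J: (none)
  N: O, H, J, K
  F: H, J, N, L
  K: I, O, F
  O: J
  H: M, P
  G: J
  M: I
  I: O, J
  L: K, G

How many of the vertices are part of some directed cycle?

A vertex is on a directed cycle iff it belongs to a strongly connected component of size ≥ 2 (or has a self-loop).
The vertices on cycles are {F, H, K, L, N, P} — 6 in total.

6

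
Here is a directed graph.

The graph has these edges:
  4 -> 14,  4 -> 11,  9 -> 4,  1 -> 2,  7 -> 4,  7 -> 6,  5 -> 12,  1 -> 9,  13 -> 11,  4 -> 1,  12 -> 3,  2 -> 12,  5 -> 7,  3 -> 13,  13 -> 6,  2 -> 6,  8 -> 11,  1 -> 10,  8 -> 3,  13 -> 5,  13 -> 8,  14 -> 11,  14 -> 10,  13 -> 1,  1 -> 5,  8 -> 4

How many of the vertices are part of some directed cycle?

A vertex is on a directed cycle iff it belongs to a strongly connected component of size ≥ 2 (or has a self-loop).
The vertices on cycles are {1, 2, 3, 4, 5, 7, 8, 9, 12, 13} — 10 in total.

10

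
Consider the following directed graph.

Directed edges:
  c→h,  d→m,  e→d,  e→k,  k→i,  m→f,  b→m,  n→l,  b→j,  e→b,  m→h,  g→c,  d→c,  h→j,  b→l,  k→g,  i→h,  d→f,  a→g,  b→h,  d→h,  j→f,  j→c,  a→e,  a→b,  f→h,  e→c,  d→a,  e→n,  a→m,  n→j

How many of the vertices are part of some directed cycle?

7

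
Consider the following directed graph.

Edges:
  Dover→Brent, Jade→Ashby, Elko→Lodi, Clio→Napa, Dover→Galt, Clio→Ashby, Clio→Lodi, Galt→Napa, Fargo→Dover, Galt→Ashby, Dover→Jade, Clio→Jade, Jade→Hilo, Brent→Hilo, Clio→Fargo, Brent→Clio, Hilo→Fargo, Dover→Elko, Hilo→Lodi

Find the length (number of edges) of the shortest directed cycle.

For each vertex v, BFS finds the shortest path from v back to v.
The shortest such closed walk is Dover → Brent → Clio → Fargo → Dover, length 4.

4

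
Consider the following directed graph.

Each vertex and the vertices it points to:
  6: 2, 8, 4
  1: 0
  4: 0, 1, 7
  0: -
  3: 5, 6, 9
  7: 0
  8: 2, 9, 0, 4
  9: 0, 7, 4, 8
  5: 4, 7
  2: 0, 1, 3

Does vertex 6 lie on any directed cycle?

Yes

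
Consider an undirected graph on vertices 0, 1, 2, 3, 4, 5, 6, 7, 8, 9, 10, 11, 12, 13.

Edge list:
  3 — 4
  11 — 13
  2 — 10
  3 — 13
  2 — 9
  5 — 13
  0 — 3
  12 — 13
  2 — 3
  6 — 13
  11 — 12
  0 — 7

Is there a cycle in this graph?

Yes

DFS, tracking each vertex's parent; an edge to a visited non-parent vertex closes a cycle.
Start from 6:
visit 6 (parent –)
  visit 13 (parent 6)
    visit 11 (parent 13)
      11–13: parent, skip
      visit 12 (parent 11)
        12–13: 13 visited and ≠ parent → cycle
Cycle: 13 – 11 – 12 – 13.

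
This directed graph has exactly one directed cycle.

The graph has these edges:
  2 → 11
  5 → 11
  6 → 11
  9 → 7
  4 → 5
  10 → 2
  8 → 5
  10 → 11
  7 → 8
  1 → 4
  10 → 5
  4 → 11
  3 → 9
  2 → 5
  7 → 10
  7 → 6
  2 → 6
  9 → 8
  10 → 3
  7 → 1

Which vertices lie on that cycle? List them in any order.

3, 7, 9, 10

DFS with gray/black marking from 3:
3 gray
  9 gray
    7 gray
      1 gray
        4 gray
          5 gray
            11 gray
            11 black
          5 black
          4→11: 11 black — skip
        4 black
      1 black
      6 gray
        6→11: 11 black — skip
      6 black
      8 gray
        8→5: 5 black — skip
      8 black
      10 gray
        10→5: 5 black — skip
        2 gray
          2→6: 6 black — skip
          2→5: 5 black — skip
          2→11: 11 black — skip
        2 black
        10→11: 11 black — skip
        10→3: 3 is gray → back edge
Back edge closes the cycle 3 → 9 → 7 → 10 → 3; its vertices are {3, 7, 9, 10}.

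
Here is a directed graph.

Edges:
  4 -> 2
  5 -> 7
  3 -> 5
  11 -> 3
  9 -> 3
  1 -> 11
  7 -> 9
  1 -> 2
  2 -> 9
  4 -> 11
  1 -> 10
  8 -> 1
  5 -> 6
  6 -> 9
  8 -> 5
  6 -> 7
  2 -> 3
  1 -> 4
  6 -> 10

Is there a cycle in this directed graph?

DFS with white/gray/black marking, starting from 10:
10 gray
10 black
1 gray
  11 gray
    3 gray
      5 gray
        6 gray
          7 gray
            9 gray
              9→3: 3 is gray → back edge
Back edge found, so a cycle exists: 3 → 5 → 6 → 7 → 9 → 3.

Yes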